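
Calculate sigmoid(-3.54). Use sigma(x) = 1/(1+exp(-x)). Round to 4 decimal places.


sigma(-3.54) = 1/(1+e^(3.54)) = 1/(1+34.466919) = 1/35.466919 = 0.0282.

0.0282


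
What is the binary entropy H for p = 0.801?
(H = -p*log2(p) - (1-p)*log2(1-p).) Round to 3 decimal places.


H = -0.801*log2(0.801) - 0.199*log2(0.199) = 0.720.

0.720


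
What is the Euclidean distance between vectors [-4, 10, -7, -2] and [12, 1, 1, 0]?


d = sqrt(sum of squared differences). (-4-12)^2=256, (10-1)^2=81, (-7-1)^2=64, (-2-0)^2=4. Sum = 405.

sqrt(405)


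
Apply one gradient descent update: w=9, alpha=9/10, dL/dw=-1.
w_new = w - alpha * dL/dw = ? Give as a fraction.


w_new = 9 - 9/10 * -1 = 9 - -9/10 = 99/10.

99/10


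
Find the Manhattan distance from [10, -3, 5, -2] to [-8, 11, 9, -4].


d = sum of absolute differences: |10--8|=18 + |-3-11|=14 + |5-9|=4 + |-2--4|=2 = 38.

38


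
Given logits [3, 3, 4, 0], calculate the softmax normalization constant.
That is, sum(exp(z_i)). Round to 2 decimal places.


Denom = e^3=20.0855 + e^3=20.0855 + e^4=54.5982 + e^0=1.0000. Sum = 95.7692, which rounds to 95.77.

95.77


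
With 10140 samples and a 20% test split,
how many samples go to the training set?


Test set = 10140 * 20% = 2028. Training set = 10140 - 2028 = 8112.

8112


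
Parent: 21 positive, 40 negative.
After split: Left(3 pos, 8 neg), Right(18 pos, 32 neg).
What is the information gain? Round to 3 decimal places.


H(parent) = 0.9288. H(left) = 0.8454, H(right) = 0.9427. Weighted = (11/61)*0.8454 + (50/61)*0.9427 = 0.9252. IG = 0.9288 - 0.9252 = 0.0036, which rounds to 0.004.

0.004


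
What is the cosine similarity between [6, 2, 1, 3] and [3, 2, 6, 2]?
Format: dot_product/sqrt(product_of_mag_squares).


dot = 34. |a|^2 = 50, |b|^2 = 53. cos = 34/sqrt(2650).

34/sqrt(2650)


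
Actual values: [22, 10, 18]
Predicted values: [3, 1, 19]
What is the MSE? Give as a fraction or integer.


MSE = (1/3) * ((22-3)^2=361 + (10-1)^2=81 + (18-19)^2=1). Sum = 443. MSE = 443/3.

443/3


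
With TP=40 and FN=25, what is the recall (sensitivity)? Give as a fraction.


Recall = TP / (TP + FN) = 40 / 65 = 8/13.

8/13


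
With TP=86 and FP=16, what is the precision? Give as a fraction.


Precision = TP / (TP + FP) = 86 / 102 = 43/51.

43/51


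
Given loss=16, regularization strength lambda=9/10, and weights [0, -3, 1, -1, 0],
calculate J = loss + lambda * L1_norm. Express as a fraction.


L1 norm = sum(|w|) = 5. J = 16 + 9/10 * 5 = 41/2.

41/2


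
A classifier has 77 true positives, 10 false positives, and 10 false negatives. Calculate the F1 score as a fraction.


Precision = 77/87 = 77/87. Recall = 77/87 = 77/87. F1 = 2*P*R/(P+R) = 77/87.

77/87


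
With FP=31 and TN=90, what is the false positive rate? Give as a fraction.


FPR = FP / (FP + TN) = 31 / 121 = 31/121.

31/121


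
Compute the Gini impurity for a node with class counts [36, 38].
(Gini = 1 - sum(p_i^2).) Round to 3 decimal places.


Total = 74. Proportions: 36/74, 38/74. sum(p_i^2) = 0.5004. Gini = 1 - 0.5004 = 0.4996, which rounds to 0.500.

0.500


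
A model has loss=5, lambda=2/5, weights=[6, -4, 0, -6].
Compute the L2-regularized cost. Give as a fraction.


L2 sq norm = sum(w^2) = 88. J = 5 + 2/5 * 88 = 201/5.

201/5


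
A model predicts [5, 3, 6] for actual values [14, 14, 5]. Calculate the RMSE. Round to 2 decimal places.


MSE = 67.6667. RMSE = sqrt(67.6667) = 8.23.

8.23


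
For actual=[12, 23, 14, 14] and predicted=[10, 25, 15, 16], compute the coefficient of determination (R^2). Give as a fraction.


Mean(y) = 63/4. SS_res = 13. SS_tot = 291/4. R^2 = 1 - 13/(291/4) = 239/291.

239/291


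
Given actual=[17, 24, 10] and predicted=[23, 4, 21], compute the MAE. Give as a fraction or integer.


MAE = (1/3) * (|17-23|=6 + |24-4|=20 + |10-21|=11). Sum = 37. MAE = 37/3.

37/3


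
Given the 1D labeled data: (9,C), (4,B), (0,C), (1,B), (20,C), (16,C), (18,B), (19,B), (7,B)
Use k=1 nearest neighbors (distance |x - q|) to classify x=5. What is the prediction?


Distances: |9-5|=4, |4-5|=1, |0-5|=5, |1-5|=4, |20-5|=15, |16-5|=11, |18-5|=13, |19-5|=14, |7-5|=2. 1 nearest: (4,B). Counts: {'B': 1}. Majority class: B.

B


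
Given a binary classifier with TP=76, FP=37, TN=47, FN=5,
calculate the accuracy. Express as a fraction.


Accuracy = (TP + TN) / (TP + TN + FP + FN) = (76 + 47) / 165 = 41/55.

41/55


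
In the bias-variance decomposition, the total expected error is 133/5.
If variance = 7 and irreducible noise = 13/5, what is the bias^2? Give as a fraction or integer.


Total error = bias^2 + variance + irreducible noise. So bias^2 = 133/5 - 7 - 13/5 = 17.

17


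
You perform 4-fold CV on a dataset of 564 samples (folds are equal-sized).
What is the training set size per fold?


Each validation fold has 564/4 = 141 samples. Training set = 564 - 141 = 423.

423


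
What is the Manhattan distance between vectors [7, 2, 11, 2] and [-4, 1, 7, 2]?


d = sum of absolute differences: |7--4|=11 + |2-1|=1 + |11-7|=4 + |2-2|=0 = 16.

16


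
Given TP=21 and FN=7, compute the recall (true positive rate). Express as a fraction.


Recall = TP / (TP + FN) = 21 / 28 = 3/4.

3/4


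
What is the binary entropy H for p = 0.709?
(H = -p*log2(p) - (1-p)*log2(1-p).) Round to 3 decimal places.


H = -0.709*log2(0.709) - 0.291*log2(0.291) = 0.870.

0.870


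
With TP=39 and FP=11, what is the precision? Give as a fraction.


Precision = TP / (TP + FP) = 39 / 50 = 39/50.

39/50


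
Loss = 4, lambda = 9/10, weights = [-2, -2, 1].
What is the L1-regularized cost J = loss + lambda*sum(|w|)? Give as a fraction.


L1 norm = sum(|w|) = 5. J = 4 + 9/10 * 5 = 17/2.

17/2


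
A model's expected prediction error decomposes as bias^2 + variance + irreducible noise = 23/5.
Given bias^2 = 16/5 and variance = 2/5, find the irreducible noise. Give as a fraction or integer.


Total error = bias^2 + variance + irreducible noise. So irreducible noise = 23/5 - 16/5 - 2/5 = 1.

1


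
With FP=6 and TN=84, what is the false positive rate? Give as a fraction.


FPR = FP / (FP + TN) = 6 / 90 = 1/15.

1/15


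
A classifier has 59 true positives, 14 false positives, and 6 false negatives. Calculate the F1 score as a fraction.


Precision = 59/73 = 59/73. Recall = 59/65 = 59/65. F1 = 2*P*R/(P+R) = 59/69.

59/69


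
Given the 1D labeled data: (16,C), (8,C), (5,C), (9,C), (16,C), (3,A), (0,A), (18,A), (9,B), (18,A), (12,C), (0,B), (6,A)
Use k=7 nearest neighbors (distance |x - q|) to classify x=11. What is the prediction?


Distances: |16-11|=5, |8-11|=3, |5-11|=6, |9-11|=2, |16-11|=5, |3-11|=8, |0-11|=11, |18-11|=7, |9-11|=2, |18-11|=7, |12-11|=1, |0-11|=11, |6-11|=5. 7 nearest: (12,C), (9,B), (9,C), (8,C), (6,A), (16,C), (16,C). Counts: {'C': 5, 'B': 1, 'A': 1}. Majority class: C.

C


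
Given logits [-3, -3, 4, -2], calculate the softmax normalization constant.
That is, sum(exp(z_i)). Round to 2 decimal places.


Denom = e^-3=0.0498 + e^-3=0.0498 + e^4=54.5982 + e^-2=0.1353. Sum = 54.8331, which rounds to 54.83.

54.83


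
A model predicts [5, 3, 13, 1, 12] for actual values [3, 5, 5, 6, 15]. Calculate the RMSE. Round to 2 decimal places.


MSE = 21.2000. RMSE = sqrt(21.2000) = 4.60.

4.60


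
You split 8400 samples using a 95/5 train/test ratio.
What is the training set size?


Test set = 8400 * 5% = 420. Training set = 8400 - 420 = 7980.

7980


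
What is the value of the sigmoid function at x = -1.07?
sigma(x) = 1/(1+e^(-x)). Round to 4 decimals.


sigma(-1.07) = 1/(1+e^(1.07)) = 1/(1+2.915379) = 1/3.915379 = 0.2554.

0.2554


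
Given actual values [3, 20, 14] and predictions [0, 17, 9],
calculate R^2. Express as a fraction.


Mean(y) = 37/3. SS_res = 43. SS_tot = 446/3. R^2 = 1 - 43/(446/3) = 317/446.

317/446


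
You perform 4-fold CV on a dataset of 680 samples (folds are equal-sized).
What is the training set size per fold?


Each validation fold has 680/4 = 170 samples. Training set = 680 - 170 = 510.

510


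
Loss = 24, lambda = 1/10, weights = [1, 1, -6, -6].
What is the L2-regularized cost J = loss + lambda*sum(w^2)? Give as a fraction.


L2 sq norm = sum(w^2) = 74. J = 24 + 1/10 * 74 = 157/5.

157/5


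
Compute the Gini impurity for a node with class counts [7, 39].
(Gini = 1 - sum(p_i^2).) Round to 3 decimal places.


Total = 46. Proportions: 7/46, 39/46. sum(p_i^2) = 0.7420. Gini = 1 - 0.7420 = 0.2580, which rounds to 0.258.

0.258


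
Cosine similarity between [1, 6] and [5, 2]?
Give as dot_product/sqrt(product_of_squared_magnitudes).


dot = 17. |a|^2 = 37, |b|^2 = 29. cos = 17/sqrt(1073).

17/sqrt(1073)


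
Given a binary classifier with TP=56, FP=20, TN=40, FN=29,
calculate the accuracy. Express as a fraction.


Accuracy = (TP + TN) / (TP + TN + FP + FN) = (56 + 40) / 145 = 96/145.

96/145


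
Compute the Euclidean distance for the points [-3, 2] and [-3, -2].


d = sqrt(sum of squared differences). (-3--3)^2=0, (2--2)^2=16. Sum = 16.

4


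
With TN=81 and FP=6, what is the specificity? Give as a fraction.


Specificity = TN / (TN + FP) = 81 / 87 = 27/29.

27/29


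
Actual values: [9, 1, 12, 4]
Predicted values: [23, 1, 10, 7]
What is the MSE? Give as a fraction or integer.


MSE = (1/4) * ((9-23)^2=196 + (1-1)^2=0 + (12-10)^2=4 + (4-7)^2=9). Sum = 209. MSE = 209/4.

209/4


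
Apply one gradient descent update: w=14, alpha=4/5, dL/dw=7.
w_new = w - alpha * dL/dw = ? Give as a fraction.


w_new = 14 - 4/5 * 7 = 14 - 28/5 = 42/5.

42/5


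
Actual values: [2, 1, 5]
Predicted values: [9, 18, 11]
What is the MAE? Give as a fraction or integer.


MAE = (1/3) * (|2-9|=7 + |1-18|=17 + |5-11|=6). Sum = 30. MAE = 10.

10


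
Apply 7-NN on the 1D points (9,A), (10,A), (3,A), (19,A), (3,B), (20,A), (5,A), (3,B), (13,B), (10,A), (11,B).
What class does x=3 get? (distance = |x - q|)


Distances: |9-3|=6, |10-3|=7, |3-3|=0, |19-3|=16, |3-3|=0, |20-3|=17, |5-3|=2, |3-3|=0, |13-3|=10, |10-3|=7, |11-3|=8. 7 nearest: (3,A), (3,B), (3,B), (5,A), (9,A), (10,A), (10,A). Counts: {'A': 5, 'B': 2}. Majority class: A.

A


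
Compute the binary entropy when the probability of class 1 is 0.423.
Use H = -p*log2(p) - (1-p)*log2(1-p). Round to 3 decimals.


H = -0.423*log2(0.423) - 0.577*log2(0.577) = 0.983.

0.983


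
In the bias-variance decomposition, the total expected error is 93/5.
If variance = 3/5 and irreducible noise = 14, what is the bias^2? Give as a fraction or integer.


Total error = bias^2 + variance + irreducible noise. So bias^2 = 93/5 - 3/5 - 14 = 4.

4


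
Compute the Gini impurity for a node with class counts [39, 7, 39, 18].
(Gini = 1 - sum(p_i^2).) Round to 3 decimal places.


Total = 103. Proportions: 39/103, 7/103, 39/103, 18/103. sum(p_i^2) = 0.3219. Gini = 1 - 0.3219 = 0.6781, which rounds to 0.678.

0.678


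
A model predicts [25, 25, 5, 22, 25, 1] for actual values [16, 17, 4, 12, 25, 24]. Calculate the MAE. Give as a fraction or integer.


MAE = (1/6) * (|16-25|=9 + |17-25|=8 + |4-5|=1 + |12-22|=10 + |25-25|=0 + |24-1|=23). Sum = 51. MAE = 17/2.

17/2


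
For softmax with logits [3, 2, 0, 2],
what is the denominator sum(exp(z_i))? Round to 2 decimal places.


Denom = e^3=20.0855 + e^2=7.3891 + e^0=1.0000 + e^2=7.3891. Sum = 35.8637, which rounds to 35.86.

35.86


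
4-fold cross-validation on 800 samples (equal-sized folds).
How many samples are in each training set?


Each validation fold has 800/4 = 200 samples. Training set = 800 - 200 = 600.

600


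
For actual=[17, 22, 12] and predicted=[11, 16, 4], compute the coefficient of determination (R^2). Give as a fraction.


Mean(y) = 17. SS_res = 136. SS_tot = 50. R^2 = 1 - 136/(50) = -43/25.

-43/25


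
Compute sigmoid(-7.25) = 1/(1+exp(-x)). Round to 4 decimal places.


sigma(-7.25) = 1/(1+e^(7.25)) = 1/(1+1408.104848) = 1/1409.104848 = 0.0007.

0.0007


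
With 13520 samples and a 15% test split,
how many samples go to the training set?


Test set = 13520 * 15% = 2028. Training set = 13520 - 2028 = 11492.

11492


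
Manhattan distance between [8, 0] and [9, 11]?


d = sum of absolute differences: |8-9|=1 + |0-11|=11 = 12.

12


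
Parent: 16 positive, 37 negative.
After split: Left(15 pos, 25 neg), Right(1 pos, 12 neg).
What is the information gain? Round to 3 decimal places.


H(parent) = 0.8836. H(left) = 0.9544, H(right) = 0.3912. Weighted = (40/53)*0.9544 + (13/53)*0.3912 = 0.8163. IG = 0.8836 - 0.8163 = 0.0673, which rounds to 0.067.

0.067


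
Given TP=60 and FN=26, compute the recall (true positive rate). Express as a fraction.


Recall = TP / (TP + FN) = 60 / 86 = 30/43.

30/43


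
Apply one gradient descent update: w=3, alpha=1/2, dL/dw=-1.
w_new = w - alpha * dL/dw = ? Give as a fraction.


w_new = 3 - 1/2 * -1 = 3 - -1/2 = 7/2.

7/2


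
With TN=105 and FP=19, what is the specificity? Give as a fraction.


Specificity = TN / (TN + FP) = 105 / 124 = 105/124.

105/124


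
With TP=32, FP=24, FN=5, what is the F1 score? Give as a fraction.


Precision = 32/56 = 4/7. Recall = 32/37 = 32/37. F1 = 2*P*R/(P+R) = 64/93.

64/93


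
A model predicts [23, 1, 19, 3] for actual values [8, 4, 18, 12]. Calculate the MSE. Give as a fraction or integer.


MSE = (1/4) * ((8-23)^2=225 + (4-1)^2=9 + (18-19)^2=1 + (12-3)^2=81). Sum = 316. MSE = 79.

79


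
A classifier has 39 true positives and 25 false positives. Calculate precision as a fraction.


Precision = TP / (TP + FP) = 39 / 64 = 39/64.

39/64


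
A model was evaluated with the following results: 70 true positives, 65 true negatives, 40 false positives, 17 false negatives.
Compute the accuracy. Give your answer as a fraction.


Accuracy = (TP + TN) / (TP + TN + FP + FN) = (70 + 65) / 192 = 45/64.

45/64


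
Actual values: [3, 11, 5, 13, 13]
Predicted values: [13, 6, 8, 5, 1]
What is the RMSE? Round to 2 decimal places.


MSE = 68.4000. RMSE = sqrt(68.4000) = 8.27.

8.27


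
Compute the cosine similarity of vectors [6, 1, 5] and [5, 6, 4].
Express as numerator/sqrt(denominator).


dot = 56. |a|^2 = 62, |b|^2 = 77. cos = 56/sqrt(4774).

56/sqrt(4774)


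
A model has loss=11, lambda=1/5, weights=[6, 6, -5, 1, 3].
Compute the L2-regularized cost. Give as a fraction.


L2 sq norm = sum(w^2) = 107. J = 11 + 1/5 * 107 = 162/5.

162/5


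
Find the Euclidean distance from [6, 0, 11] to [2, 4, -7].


d = sqrt(sum of squared differences). (6-2)^2=16, (0-4)^2=16, (11--7)^2=324. Sum = 356.

sqrt(356)


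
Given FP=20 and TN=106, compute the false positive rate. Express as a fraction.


FPR = FP / (FP + TN) = 20 / 126 = 10/63.

10/63


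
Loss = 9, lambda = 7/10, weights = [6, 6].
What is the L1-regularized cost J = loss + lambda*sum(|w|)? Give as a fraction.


L1 norm = sum(|w|) = 12. J = 9 + 7/10 * 12 = 87/5.

87/5


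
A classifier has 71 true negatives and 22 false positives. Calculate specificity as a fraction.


Specificity = TN / (TN + FP) = 71 / 93 = 71/93.

71/93


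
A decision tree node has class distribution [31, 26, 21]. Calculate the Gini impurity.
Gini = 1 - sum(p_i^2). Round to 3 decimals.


Total = 78. Proportions: 31/78, 26/78, 21/78. sum(p_i^2) = 0.3416. Gini = 1 - 0.3416 = 0.6584, which rounds to 0.658.

0.658


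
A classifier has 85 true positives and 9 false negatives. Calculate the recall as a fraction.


Recall = TP / (TP + FN) = 85 / 94 = 85/94.

85/94


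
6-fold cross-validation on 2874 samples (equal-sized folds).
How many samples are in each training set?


Each validation fold has 2874/6 = 479 samples. Training set = 2874 - 479 = 2395.

2395


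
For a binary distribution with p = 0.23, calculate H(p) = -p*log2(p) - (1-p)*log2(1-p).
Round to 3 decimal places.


H = -0.23*log2(0.23) - 0.77*log2(0.77) = 0.778.

0.778


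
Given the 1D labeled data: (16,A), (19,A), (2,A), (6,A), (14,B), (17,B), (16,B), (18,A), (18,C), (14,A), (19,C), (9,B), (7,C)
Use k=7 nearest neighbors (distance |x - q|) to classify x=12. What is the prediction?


Distances: |16-12|=4, |19-12|=7, |2-12|=10, |6-12|=6, |14-12|=2, |17-12|=5, |16-12|=4, |18-12|=6, |18-12|=6, |14-12|=2, |19-12|=7, |9-12|=3, |7-12|=5. 7 nearest: (14,A), (14,B), (9,B), (16,A), (16,B), (17,B), (7,C). Counts: {'A': 2, 'B': 4, 'C': 1}. Majority class: B.

B


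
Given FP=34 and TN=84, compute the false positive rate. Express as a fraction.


FPR = FP / (FP + TN) = 34 / 118 = 17/59.

17/59


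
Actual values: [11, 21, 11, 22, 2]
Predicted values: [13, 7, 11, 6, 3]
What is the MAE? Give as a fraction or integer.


MAE = (1/5) * (|11-13|=2 + |21-7|=14 + |11-11|=0 + |22-6|=16 + |2-3|=1). Sum = 33. MAE = 33/5.

33/5


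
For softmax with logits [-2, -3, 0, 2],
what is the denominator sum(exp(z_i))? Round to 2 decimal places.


Denom = e^-2=0.1353 + e^-3=0.0498 + e^0=1.0000 + e^2=7.3891. Sum = 8.5742, which rounds to 8.57.

8.57


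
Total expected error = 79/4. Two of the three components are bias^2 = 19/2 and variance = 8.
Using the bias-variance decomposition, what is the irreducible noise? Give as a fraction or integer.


Total error = bias^2 + variance + irreducible noise. So irreducible noise = 79/4 - 19/2 - 8 = 9/4.

9/4


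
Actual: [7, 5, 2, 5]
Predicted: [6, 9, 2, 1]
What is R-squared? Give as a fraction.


Mean(y) = 19/4. SS_res = 33. SS_tot = 51/4. R^2 = 1 - 33/(51/4) = -27/17.

-27/17


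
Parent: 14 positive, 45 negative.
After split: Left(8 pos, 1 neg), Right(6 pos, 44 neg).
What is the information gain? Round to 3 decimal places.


H(parent) = 0.7905. H(left) = 0.5033, H(right) = 0.5294. Weighted = (9/59)*0.5033 + (50/59)*0.5294 = 0.5254. IG = 0.7905 - 0.5254 = 0.2651, which rounds to 0.265.

0.265


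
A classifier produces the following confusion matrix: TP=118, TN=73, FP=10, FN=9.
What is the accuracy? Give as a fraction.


Accuracy = (TP + TN) / (TP + TN + FP + FN) = (118 + 73) / 210 = 191/210.

191/210


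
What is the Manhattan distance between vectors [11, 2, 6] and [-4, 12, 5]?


d = sum of absolute differences: |11--4|=15 + |2-12|=10 + |6-5|=1 = 26.

26


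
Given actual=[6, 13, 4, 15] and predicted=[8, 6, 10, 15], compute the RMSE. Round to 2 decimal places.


MSE = 22.2500. RMSE = sqrt(22.2500) = 4.72.

4.72


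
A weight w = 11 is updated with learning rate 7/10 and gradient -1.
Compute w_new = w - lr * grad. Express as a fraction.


w_new = 11 - 7/10 * -1 = 11 - -7/10 = 117/10.

117/10


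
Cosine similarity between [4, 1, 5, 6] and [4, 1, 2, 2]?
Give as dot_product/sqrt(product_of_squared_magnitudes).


dot = 39. |a|^2 = 78, |b|^2 = 25. cos = 39/sqrt(1950).

39/sqrt(1950)


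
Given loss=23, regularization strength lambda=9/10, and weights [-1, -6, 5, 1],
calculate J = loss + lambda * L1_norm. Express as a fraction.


L1 norm = sum(|w|) = 13. J = 23 + 9/10 * 13 = 347/10.

347/10


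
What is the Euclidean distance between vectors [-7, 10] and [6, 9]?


d = sqrt(sum of squared differences). (-7-6)^2=169, (10-9)^2=1. Sum = 170.

sqrt(170)


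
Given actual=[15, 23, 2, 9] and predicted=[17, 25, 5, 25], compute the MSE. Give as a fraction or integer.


MSE = (1/4) * ((15-17)^2=4 + (23-25)^2=4 + (2-5)^2=9 + (9-25)^2=256). Sum = 273. MSE = 273/4.

273/4


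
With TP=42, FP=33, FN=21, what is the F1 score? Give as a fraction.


Precision = 42/75 = 14/25. Recall = 42/63 = 2/3. F1 = 2*P*R/(P+R) = 14/23.

14/23


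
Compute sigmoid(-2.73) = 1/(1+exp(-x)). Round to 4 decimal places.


sigma(-2.73) = 1/(1+e^(2.73)) = 1/(1+15.332887) = 1/16.332887 = 0.0612.

0.0612


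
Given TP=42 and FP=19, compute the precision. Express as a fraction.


Precision = TP / (TP + FP) = 42 / 61 = 42/61.

42/61


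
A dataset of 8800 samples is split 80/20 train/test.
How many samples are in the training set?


Test set = 8800 * 20% = 1760. Training set = 8800 - 1760 = 7040.

7040


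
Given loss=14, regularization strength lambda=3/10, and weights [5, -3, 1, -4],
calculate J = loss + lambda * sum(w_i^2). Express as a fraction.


L2 sq norm = sum(w^2) = 51. J = 14 + 3/10 * 51 = 293/10.

293/10


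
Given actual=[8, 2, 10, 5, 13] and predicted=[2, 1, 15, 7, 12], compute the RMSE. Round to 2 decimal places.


MSE = 13.4000. RMSE = sqrt(13.4000) = 3.66.

3.66


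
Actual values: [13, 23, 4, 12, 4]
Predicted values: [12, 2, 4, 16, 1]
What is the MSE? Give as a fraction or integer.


MSE = (1/5) * ((13-12)^2=1 + (23-2)^2=441 + (4-4)^2=0 + (12-16)^2=16 + (4-1)^2=9). Sum = 467. MSE = 467/5.

467/5


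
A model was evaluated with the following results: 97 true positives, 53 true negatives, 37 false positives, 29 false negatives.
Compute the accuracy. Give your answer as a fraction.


Accuracy = (TP + TN) / (TP + TN + FP + FN) = (97 + 53) / 216 = 25/36.

25/36


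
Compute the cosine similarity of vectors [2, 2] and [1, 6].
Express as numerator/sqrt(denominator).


dot = 14. |a|^2 = 8, |b|^2 = 37. cos = 14/sqrt(296).

14/sqrt(296)


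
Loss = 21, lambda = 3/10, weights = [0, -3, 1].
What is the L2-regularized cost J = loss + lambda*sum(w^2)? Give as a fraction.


L2 sq norm = sum(w^2) = 10. J = 21 + 3/10 * 10 = 24.

24


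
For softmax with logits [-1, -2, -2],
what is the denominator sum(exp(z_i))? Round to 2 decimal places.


Denom = e^-1=0.3679 + e^-2=0.1353 + e^-2=0.1353. Sum = 0.6385, which rounds to 0.64.

0.64


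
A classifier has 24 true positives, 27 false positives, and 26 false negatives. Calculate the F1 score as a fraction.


Precision = 24/51 = 8/17. Recall = 24/50 = 12/25. F1 = 2*P*R/(P+R) = 48/101.

48/101


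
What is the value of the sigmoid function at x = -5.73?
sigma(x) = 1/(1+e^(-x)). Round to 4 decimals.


sigma(-5.73) = 1/(1+e^(5.73)) = 1/(1+307.969268) = 1/308.969268 = 0.0032.

0.0032


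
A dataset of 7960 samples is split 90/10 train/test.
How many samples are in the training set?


Test set = 7960 * 10% = 796. Training set = 7960 - 796 = 7164.

7164


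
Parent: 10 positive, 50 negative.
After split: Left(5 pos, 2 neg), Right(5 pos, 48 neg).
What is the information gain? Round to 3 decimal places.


H(parent) = 0.6500. H(left) = 0.8631, H(right) = 0.4508. Weighted = (7/60)*0.8631 + (53/60)*0.4508 = 0.4989. IG = 0.6500 - 0.4989 = 0.1511, which rounds to 0.151.

0.151


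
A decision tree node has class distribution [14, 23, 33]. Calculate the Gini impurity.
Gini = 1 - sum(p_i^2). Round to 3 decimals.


Total = 70. Proportions: 14/70, 23/70, 33/70. sum(p_i^2) = 0.3702. Gini = 1 - 0.3702 = 0.6298, which rounds to 0.630.

0.630


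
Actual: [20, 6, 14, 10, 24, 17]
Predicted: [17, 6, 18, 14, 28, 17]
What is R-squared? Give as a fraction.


Mean(y) = 91/6. SS_res = 57. SS_tot = 1301/6. R^2 = 1 - 57/(1301/6) = 959/1301.

959/1301


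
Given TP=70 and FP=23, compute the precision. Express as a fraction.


Precision = TP / (TP + FP) = 70 / 93 = 70/93.

70/93


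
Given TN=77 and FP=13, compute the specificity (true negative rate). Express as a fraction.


Specificity = TN / (TN + FP) = 77 / 90 = 77/90.

77/90


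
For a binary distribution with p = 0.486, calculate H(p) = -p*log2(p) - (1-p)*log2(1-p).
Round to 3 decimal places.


H = -0.486*log2(0.486) - 0.514*log2(0.514) = 0.999.

0.999


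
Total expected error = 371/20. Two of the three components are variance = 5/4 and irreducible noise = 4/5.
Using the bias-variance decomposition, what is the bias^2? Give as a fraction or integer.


Total error = bias^2 + variance + irreducible noise. So bias^2 = 371/20 - 5/4 - 4/5 = 33/2.

33/2


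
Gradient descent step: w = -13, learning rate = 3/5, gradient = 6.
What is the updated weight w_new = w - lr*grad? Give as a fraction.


w_new = -13 - 3/5 * 6 = -13 - 18/5 = -83/5.

-83/5


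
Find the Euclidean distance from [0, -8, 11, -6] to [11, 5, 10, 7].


d = sqrt(sum of squared differences). (0-11)^2=121, (-8-5)^2=169, (11-10)^2=1, (-6-7)^2=169. Sum = 460.

sqrt(460)


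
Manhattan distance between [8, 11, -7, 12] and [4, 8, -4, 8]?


d = sum of absolute differences: |8-4|=4 + |11-8|=3 + |-7--4|=3 + |12-8|=4 = 14.

14


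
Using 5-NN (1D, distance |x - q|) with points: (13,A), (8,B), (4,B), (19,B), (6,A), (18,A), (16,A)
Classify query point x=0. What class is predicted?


Distances: |13-0|=13, |8-0|=8, |4-0|=4, |19-0|=19, |6-0|=6, |18-0|=18, |16-0|=16. 5 nearest: (4,B), (6,A), (8,B), (13,A), (16,A). Counts: {'B': 2, 'A': 3}. Majority class: A.

A


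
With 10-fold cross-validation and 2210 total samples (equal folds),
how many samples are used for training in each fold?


Each validation fold has 2210/10 = 221 samples. Training set = 2210 - 221 = 1989.

1989


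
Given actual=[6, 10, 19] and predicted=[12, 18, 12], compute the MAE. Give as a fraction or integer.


MAE = (1/3) * (|6-12|=6 + |10-18|=8 + |19-12|=7). Sum = 21. MAE = 7.

7


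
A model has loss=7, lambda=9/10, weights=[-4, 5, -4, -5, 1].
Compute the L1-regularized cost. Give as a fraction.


L1 norm = sum(|w|) = 19. J = 7 + 9/10 * 19 = 241/10.

241/10


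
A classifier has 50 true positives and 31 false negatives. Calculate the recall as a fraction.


Recall = TP / (TP + FN) = 50 / 81 = 50/81.

50/81


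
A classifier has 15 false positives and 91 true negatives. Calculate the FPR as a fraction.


FPR = FP / (FP + TN) = 15 / 106 = 15/106.

15/106


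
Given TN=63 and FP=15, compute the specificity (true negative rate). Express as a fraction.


Specificity = TN / (TN + FP) = 63 / 78 = 21/26.

21/26


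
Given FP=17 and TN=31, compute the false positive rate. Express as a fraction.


FPR = FP / (FP + TN) = 17 / 48 = 17/48.

17/48


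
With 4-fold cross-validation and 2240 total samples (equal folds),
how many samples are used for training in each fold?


Each validation fold has 2240/4 = 560 samples. Training set = 2240 - 560 = 1680.

1680


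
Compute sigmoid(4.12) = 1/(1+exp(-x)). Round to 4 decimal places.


sigma(4.12) = 1/(1+e^(-4.12)) = 1/(1+0.016245) = 1/1.016245 = 0.9840.

0.9840


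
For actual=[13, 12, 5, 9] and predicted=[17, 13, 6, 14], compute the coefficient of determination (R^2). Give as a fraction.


Mean(y) = 39/4. SS_res = 43. SS_tot = 155/4. R^2 = 1 - 43/(155/4) = -17/155.

-17/155


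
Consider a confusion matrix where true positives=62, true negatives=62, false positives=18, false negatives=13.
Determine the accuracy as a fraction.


Accuracy = (TP + TN) / (TP + TN + FP + FN) = (62 + 62) / 155 = 4/5.

4/5


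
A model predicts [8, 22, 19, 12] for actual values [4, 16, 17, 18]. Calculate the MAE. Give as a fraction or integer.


MAE = (1/4) * (|4-8|=4 + |16-22|=6 + |17-19|=2 + |18-12|=6). Sum = 18. MAE = 9/2.

9/2


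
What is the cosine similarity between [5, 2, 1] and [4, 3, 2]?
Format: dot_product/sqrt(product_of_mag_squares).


dot = 28. |a|^2 = 30, |b|^2 = 29. cos = 28/sqrt(870).

28/sqrt(870)


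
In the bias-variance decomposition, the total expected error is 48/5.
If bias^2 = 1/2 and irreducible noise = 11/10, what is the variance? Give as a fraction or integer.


Total error = bias^2 + variance + irreducible noise. So variance = 48/5 - 1/2 - 11/10 = 8.

8


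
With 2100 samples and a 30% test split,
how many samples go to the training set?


Test set = 2100 * 30% = 630. Training set = 2100 - 630 = 1470.

1470


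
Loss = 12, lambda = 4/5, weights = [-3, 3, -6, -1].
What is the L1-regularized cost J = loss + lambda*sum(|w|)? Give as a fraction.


L1 norm = sum(|w|) = 13. J = 12 + 4/5 * 13 = 112/5.

112/5


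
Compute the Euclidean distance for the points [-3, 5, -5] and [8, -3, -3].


d = sqrt(sum of squared differences). (-3-8)^2=121, (5--3)^2=64, (-5--3)^2=4. Sum = 189.

sqrt(189)


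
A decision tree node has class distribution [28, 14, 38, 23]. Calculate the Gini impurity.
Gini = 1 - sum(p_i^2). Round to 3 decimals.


Total = 103. Proportions: 28/103, 14/103, 38/103, 23/103. sum(p_i^2) = 0.2783. Gini = 1 - 0.2783 = 0.7217, which rounds to 0.722.

0.722


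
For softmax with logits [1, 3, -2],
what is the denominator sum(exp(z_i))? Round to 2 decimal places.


Denom = e^1=2.7183 + e^3=20.0855 + e^-2=0.1353. Sum = 22.9391, which rounds to 22.94.

22.94


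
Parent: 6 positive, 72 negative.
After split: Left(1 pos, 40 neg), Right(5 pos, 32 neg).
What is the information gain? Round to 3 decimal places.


H(parent) = 0.3912. H(left) = 0.1654, H(right) = 0.5714. Weighted = (41/78)*0.1654 + (37/78)*0.5714 = 0.3580. IG = 0.3912 - 0.3580 = 0.0332, which rounds to 0.033.

0.033


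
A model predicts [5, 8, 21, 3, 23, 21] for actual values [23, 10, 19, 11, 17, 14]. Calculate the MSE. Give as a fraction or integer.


MSE = (1/6) * ((23-5)^2=324 + (10-8)^2=4 + (19-21)^2=4 + (11-3)^2=64 + (17-23)^2=36 + (14-21)^2=49). Sum = 481. MSE = 481/6.

481/6


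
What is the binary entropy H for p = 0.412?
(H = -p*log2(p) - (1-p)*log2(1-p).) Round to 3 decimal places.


H = -0.412*log2(0.412) - 0.588*log2(0.588) = 0.978.

0.978


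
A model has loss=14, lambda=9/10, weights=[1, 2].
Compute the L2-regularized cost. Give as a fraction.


L2 sq norm = sum(w^2) = 5. J = 14 + 9/10 * 5 = 37/2.

37/2


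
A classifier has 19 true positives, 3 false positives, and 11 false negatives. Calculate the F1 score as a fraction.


Precision = 19/22 = 19/22. Recall = 19/30 = 19/30. F1 = 2*P*R/(P+R) = 19/26.

19/26


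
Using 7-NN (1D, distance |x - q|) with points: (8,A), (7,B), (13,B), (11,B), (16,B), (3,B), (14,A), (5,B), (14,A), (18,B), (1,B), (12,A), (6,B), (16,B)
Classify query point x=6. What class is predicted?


Distances: |8-6|=2, |7-6|=1, |13-6|=7, |11-6|=5, |16-6|=10, |3-6|=3, |14-6|=8, |5-6|=1, |14-6|=8, |18-6|=12, |1-6|=5, |12-6|=6, |6-6|=0, |16-6|=10. 7 nearest: (6,B), (7,B), (5,B), (8,A), (3,B), (11,B), (1,B). Counts: {'B': 6, 'A': 1}. Majority class: B.

B


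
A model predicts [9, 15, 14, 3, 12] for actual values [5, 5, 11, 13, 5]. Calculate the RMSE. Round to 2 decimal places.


MSE = 54.8000. RMSE = sqrt(54.8000) = 7.40.

7.40


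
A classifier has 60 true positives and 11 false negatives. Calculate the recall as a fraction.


Recall = TP / (TP + FN) = 60 / 71 = 60/71.

60/71


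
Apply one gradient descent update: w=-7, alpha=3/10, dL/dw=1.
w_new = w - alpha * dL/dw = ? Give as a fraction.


w_new = -7 - 3/10 * 1 = -7 - 3/10 = -73/10.

-73/10


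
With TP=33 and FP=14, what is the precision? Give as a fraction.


Precision = TP / (TP + FP) = 33 / 47 = 33/47.

33/47


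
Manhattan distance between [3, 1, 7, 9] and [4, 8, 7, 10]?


d = sum of absolute differences: |3-4|=1 + |1-8|=7 + |7-7|=0 + |9-10|=1 = 9.

9


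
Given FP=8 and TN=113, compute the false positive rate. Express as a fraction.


FPR = FP / (FP + TN) = 8 / 121 = 8/121.

8/121


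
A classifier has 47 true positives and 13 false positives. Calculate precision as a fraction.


Precision = TP / (TP + FP) = 47 / 60 = 47/60.

47/60


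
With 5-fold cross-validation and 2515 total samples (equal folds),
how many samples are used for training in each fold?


Each validation fold has 2515/5 = 503 samples. Training set = 2515 - 503 = 2012.

2012


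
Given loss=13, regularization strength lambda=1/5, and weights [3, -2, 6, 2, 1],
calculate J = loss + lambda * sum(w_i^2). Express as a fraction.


L2 sq norm = sum(w^2) = 54. J = 13 + 1/5 * 54 = 119/5.

119/5


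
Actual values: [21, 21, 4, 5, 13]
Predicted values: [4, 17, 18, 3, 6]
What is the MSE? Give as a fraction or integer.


MSE = (1/5) * ((21-4)^2=289 + (21-17)^2=16 + (4-18)^2=196 + (5-3)^2=4 + (13-6)^2=49). Sum = 554. MSE = 554/5.

554/5


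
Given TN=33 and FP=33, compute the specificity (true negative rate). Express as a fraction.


Specificity = TN / (TN + FP) = 33 / 66 = 1/2.

1/2


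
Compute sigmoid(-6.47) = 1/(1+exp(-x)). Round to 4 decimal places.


sigma(-6.47) = 1/(1+e^(6.47)) = 1/(1+645.483727) = 1/646.483727 = 0.0015.

0.0015


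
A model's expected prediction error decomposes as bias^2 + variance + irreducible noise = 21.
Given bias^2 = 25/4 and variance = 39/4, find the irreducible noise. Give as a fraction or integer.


Total error = bias^2 + variance + irreducible noise. So irreducible noise = 21 - 25/4 - 39/4 = 5.

5


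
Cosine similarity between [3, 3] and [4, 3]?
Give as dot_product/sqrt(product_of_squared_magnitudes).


dot = 21. |a|^2 = 18, |b|^2 = 25. cos = 21/sqrt(450).

21/sqrt(450)


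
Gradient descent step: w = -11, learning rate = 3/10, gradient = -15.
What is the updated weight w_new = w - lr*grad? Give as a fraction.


w_new = -11 - 3/10 * -15 = -11 - -9/2 = -13/2.

-13/2


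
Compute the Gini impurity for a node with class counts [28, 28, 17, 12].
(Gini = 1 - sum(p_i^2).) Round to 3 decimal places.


Total = 85. Proportions: 28/85, 28/85, 17/85, 12/85. sum(p_i^2) = 0.2770. Gini = 1 - 0.2770 = 0.7230, which rounds to 0.723.

0.723


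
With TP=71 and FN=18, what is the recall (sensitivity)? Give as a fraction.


Recall = TP / (TP + FN) = 71 / 89 = 71/89.

71/89


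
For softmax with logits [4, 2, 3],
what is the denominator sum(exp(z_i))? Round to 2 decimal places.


Denom = e^4=54.5982 + e^2=7.3891 + e^3=20.0855. Sum = 82.0728, which rounds to 82.07.

82.07


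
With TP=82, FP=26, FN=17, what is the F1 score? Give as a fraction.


Precision = 82/108 = 41/54. Recall = 82/99 = 82/99. F1 = 2*P*R/(P+R) = 164/207.

164/207


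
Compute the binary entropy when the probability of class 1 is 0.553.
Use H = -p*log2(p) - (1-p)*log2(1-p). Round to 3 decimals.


H = -0.553*log2(0.553) - 0.447*log2(0.447) = 0.992.

0.992


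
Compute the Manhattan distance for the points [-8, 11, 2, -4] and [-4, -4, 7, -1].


d = sum of absolute differences: |-8--4|=4 + |11--4|=15 + |2-7|=5 + |-4--1|=3 = 27.

27


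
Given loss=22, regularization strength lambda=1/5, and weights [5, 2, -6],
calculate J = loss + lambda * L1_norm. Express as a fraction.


L1 norm = sum(|w|) = 13. J = 22 + 1/5 * 13 = 123/5.

123/5


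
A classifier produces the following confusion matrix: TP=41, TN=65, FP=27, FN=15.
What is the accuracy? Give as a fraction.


Accuracy = (TP + TN) / (TP + TN + FP + FN) = (41 + 65) / 148 = 53/74.

53/74


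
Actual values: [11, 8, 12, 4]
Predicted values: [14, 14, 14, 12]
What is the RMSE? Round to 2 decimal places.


MSE = 28.2500. RMSE = sqrt(28.2500) = 5.32.

5.32


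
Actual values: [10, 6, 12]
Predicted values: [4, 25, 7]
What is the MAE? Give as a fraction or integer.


MAE = (1/3) * (|10-4|=6 + |6-25|=19 + |12-7|=5). Sum = 30. MAE = 10.

10


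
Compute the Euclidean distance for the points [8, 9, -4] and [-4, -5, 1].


d = sqrt(sum of squared differences). (8--4)^2=144, (9--5)^2=196, (-4-1)^2=25. Sum = 365.

sqrt(365)


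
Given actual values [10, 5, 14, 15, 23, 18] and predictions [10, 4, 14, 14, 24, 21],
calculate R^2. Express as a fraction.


Mean(y) = 85/6. SS_res = 12. SS_tot = 1169/6. R^2 = 1 - 12/(1169/6) = 1097/1169.

1097/1169


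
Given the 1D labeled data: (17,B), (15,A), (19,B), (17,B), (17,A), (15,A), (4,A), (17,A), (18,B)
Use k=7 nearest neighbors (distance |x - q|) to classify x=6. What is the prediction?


Distances: |17-6|=11, |15-6|=9, |19-6|=13, |17-6|=11, |17-6|=11, |15-6|=9, |4-6|=2, |17-6|=11, |18-6|=12. 7 nearest: (4,A), (15,A), (15,A), (17,A), (17,A), (17,B), (17,B). Counts: {'A': 5, 'B': 2}. Majority class: A.

A


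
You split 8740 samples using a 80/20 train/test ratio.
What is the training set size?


Test set = 8740 * 20% = 1748. Training set = 8740 - 1748 = 6992.

6992


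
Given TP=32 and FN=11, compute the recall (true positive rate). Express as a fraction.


Recall = TP / (TP + FN) = 32 / 43 = 32/43.

32/43


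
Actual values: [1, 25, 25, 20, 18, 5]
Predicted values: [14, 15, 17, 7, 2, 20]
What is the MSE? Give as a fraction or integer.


MSE = (1/6) * ((1-14)^2=169 + (25-15)^2=100 + (25-17)^2=64 + (20-7)^2=169 + (18-2)^2=256 + (5-20)^2=225). Sum = 983. MSE = 983/6.

983/6


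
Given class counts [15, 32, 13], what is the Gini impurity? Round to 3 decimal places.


Total = 60. Proportions: 15/60, 32/60, 13/60. sum(p_i^2) = 0.3939. Gini = 1 - 0.3939 = 0.6061, which rounds to 0.606.

0.606


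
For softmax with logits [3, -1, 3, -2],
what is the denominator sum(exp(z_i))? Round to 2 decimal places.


Denom = e^3=20.0855 + e^-1=0.3679 + e^3=20.0855 + e^-2=0.1353. Sum = 40.6742, which rounds to 40.67.

40.67


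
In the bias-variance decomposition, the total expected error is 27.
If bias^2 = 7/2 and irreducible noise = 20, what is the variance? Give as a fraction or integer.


Total error = bias^2 + variance + irreducible noise. So variance = 27 - 7/2 - 20 = 7/2.

7/2


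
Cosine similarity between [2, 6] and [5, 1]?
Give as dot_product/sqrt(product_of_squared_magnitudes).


dot = 16. |a|^2 = 40, |b|^2 = 26. cos = 16/sqrt(1040).

16/sqrt(1040)


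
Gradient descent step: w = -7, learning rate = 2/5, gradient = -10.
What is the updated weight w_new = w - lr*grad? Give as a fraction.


w_new = -7 - 2/5 * -10 = -7 - -4 = -3.

-3


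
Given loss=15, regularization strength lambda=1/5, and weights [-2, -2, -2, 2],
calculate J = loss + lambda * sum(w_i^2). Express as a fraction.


L2 sq norm = sum(w^2) = 16. J = 15 + 1/5 * 16 = 91/5.

91/5


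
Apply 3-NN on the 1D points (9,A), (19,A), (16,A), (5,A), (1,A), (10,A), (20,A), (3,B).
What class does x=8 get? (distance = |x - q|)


Distances: |9-8|=1, |19-8|=11, |16-8|=8, |5-8|=3, |1-8|=7, |10-8|=2, |20-8|=12, |3-8|=5. 3 nearest: (9,A), (10,A), (5,A). Counts: {'A': 3}. Majority class: A.

A


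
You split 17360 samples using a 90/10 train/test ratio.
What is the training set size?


Test set = 17360 * 10% = 1736. Training set = 17360 - 1736 = 15624.

15624


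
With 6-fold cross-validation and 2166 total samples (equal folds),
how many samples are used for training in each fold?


Each validation fold has 2166/6 = 361 samples. Training set = 2166 - 361 = 1805.

1805


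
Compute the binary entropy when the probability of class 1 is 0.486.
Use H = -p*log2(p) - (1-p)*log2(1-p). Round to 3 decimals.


H = -0.486*log2(0.486) - 0.514*log2(0.514) = 0.999.

0.999


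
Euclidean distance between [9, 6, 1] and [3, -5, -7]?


d = sqrt(sum of squared differences). (9-3)^2=36, (6--5)^2=121, (1--7)^2=64. Sum = 221.

sqrt(221)


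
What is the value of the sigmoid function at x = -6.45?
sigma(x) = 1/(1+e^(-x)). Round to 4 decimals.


sigma(-6.45) = 1/(1+e^(6.45)) = 1/(1+632.702293) = 1/633.702293 = 0.0016.

0.0016


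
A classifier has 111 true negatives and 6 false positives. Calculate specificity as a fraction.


Specificity = TN / (TN + FP) = 111 / 117 = 37/39.

37/39


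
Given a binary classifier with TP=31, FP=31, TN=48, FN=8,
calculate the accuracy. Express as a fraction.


Accuracy = (TP + TN) / (TP + TN + FP + FN) = (31 + 48) / 118 = 79/118.

79/118


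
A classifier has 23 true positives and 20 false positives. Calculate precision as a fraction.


Precision = TP / (TP + FP) = 23 / 43 = 23/43.

23/43


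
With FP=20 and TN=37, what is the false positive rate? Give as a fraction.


FPR = FP / (FP + TN) = 20 / 57 = 20/57.

20/57


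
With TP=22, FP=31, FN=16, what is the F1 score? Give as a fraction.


Precision = 22/53 = 22/53. Recall = 22/38 = 11/19. F1 = 2*P*R/(P+R) = 44/91.

44/91
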